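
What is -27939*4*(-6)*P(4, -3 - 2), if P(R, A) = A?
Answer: -3352680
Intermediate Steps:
-27939*4*(-6)*P(4, -3 - 2) = -27939*4*(-6)*(-3 - 2) = -(-670536)*(-5) = -27939*120 = -3352680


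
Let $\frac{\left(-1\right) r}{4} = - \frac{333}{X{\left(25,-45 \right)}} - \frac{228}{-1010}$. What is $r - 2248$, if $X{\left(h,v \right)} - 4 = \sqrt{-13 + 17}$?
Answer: $- \frac{1023586}{505} \approx -2026.9$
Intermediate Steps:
$X{\left(h,v \right)} = 6$ ($X{\left(h,v \right)} = 4 + \sqrt{-13 + 17} = 4 + \sqrt{4} = 4 + 2 = 6$)
$r = \frac{111654}{505}$ ($r = - 4 \left(- \frac{333}{6} - \frac{228}{-1010}\right) = - 4 \left(\left(-333\right) \frac{1}{6} - - \frac{114}{505}\right) = - 4 \left(- \frac{111}{2} + \frac{114}{505}\right) = \left(-4\right) \left(- \frac{55827}{1010}\right) = \frac{111654}{505} \approx 221.1$)
$r - 2248 = \frac{111654}{505} - 2248 = - \frac{1023586}{505}$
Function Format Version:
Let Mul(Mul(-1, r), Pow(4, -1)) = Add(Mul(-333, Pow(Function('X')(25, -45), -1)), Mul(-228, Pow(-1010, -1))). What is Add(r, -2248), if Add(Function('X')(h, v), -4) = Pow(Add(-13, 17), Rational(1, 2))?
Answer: Rational(-1023586, 505) ≈ -2026.9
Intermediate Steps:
Function('X')(h, v) = 6 (Function('X')(h, v) = Add(4, Pow(Add(-13, 17), Rational(1, 2))) = Add(4, Pow(4, Rational(1, 2))) = Add(4, 2) = 6)
r = Rational(111654, 505) (r = Mul(-4, Add(Mul(-333, Pow(6, -1)), Mul(-228, Pow(-1010, -1)))) = Mul(-4, Add(Mul(-333, Rational(1, 6)), Mul(-228, Rational(-1, 1010)))) = Mul(-4, Add(Rational(-111, 2), Rational(114, 505))) = Mul(-4, Rational(-55827, 1010)) = Rational(111654, 505) ≈ 221.10)
Add(r, -2248) = Add(Rational(111654, 505), -2248) = Rational(-1023586, 505)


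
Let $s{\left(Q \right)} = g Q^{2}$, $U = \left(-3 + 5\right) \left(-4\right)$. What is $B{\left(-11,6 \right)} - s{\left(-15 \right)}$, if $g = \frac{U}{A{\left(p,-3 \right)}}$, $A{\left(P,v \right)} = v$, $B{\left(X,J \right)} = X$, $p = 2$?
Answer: $-611$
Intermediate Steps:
$U = -8$ ($U = 2 \left(-4\right) = -8$)
$g = \frac{8}{3}$ ($g = - \frac{8}{-3} = \left(-8\right) \left(- \frac{1}{3}\right) = \frac{8}{3} \approx 2.6667$)
$s{\left(Q \right)} = \frac{8 Q^{2}}{3}$
$B{\left(-11,6 \right)} - s{\left(-15 \right)} = -11 - \frac{8 \left(-15\right)^{2}}{3} = -11 - \frac{8}{3} \cdot 225 = -11 - 600 = -611$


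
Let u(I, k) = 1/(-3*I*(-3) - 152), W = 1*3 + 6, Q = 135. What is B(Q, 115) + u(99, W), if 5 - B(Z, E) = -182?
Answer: 138194/739 ≈ 187.00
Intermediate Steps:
B(Z, E) = 187 (B(Z, E) = 5 - 1*(-182) = 5 + 182 = 187)
W = 9 (W = 3 + 6 = 9)
u(I, k) = 1/(-152 + 9*I) (u(I, k) = 1/(9*I - 152) = 1/(-152 + 9*I))
B(Q, 115) + u(99, W) = 187 + 1/(-152 + 9*99) = 187 + 1/(-152 + 891) = 187 + 1/739 = 138194/739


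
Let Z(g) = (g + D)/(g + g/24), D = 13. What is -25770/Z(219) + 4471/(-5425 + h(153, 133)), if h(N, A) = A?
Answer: -31111547647/1227744 ≈ -25340.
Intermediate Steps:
Z(g) = 24*(13 + g)/(25*g) (Z(g) = (g + 13)/(g + g/24) = (13 + g)/(g + g*(1/24)) = (13 + g)/(g + g/24) = (13 + g)/((25*g/24)) = (13 + g)*(24/(25*g)) = 24*(13 + g)/(25*g))
-25770/Z(219) + 4471/(-5425 + h(153, 133)) = -25770*1825/(8*(13 + 219)) + 4471/(-5425 + 133) = -25770/((24/25)*(1/219)*232) + 4471/(-5292) = -25770/1856/1825 + 4471*(-1/5292) = -25770*1825/1856 - 4471/5292 = -23515125/928 - 4471/5292 = -31111547647/1227744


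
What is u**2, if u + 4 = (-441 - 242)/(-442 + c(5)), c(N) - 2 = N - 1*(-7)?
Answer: 1058841/183184 ≈ 5.7802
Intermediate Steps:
c(N) = 9 + N (c(N) = 2 + (N - 1*(-7)) = 2 + (N + 7) = 2 + (7 + N) = 9 + N)
u = -1029/428 (u = -4 + (-441 - 242)/(-442 + (9 + 5)) = -4 - 683/(-442 + 14) = -4 - 683/(-428) = -4 - 683*(-1/428) = -4 + 683/428 = -1029/428 ≈ -2.4042)
u**2 = (-1029/428)**2 = 1058841/183184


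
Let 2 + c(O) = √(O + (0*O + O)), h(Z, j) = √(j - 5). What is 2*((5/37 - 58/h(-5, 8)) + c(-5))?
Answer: -138/37 - 116*√3/3 + 2*I*√10 ≈ -70.702 + 6.3246*I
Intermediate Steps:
h(Z, j) = √(-5 + j)
c(O) = -2 + √2*√O (c(O) = -2 + √(O + (0*O + O)) = -2 + √(O + (0 + O)) = -2 + √(O + O) = -2 + √(2*O) = -2 + √2*√O)
2*((5/37 - 58/h(-5, 8)) + c(-5)) = 2*((5/37 - 58/√(-5 + 8)) + (-2 + √2*√(-5))) = 2*((5*(1/37) - 58*√3/3) + (-2 + √2*(I*√5))) = 2*((5/37 - 58*√3/3) + (-2 + I*√10)) = 2*(-69/37 - 58*√3/3 + I*√10) = -138/37 - 116*√3/3 + 2*I*√10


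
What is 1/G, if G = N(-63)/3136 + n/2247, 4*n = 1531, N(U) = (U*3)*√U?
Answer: 3522720768/5332418023 + 3739151808*I*√7/5332418023 ≈ 0.66062 + 1.8552*I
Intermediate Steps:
N(U) = 3*U^(3/2) (N(U) = (3*U)*√U = 3*U^(3/2))
n = 1531/4 (n = (¼)*1531 = 1531/4 ≈ 382.75)
G = 1531/8988 - 81*I*√7/448 (G = (3*(-63)^(3/2))/3136 + (1531/4)/2247 = (3*(-189*I*√7))*(1/3136) + (1531/4)*(1/2247) = -567*I*√7*(1/3136) + 1531/8988 = -81*I*√7/448 + 1531/8988 = 1531/8988 - 81*I*√7/448 ≈ 0.17034 - 0.47836*I)
1/G = 1/(1531/8988 - 81*I*√7/448)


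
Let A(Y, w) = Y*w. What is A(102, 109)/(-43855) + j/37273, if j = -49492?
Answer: -2584872874/1634607415 ≈ -1.5813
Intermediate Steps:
A(102, 109)/(-43855) + j/37273 = (102*109)/(-43855) - 49492/37273 = 11118*(-1/43855) - 49492*1/37273 = -11118/43855 - 49492/37273 = -2584872874/1634607415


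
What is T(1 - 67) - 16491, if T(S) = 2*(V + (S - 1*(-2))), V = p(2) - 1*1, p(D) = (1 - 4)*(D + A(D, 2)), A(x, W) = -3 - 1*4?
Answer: -16591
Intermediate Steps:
A(x, W) = -7 (A(x, W) = -3 - 4 = -7)
p(D) = 21 - 3*D (p(D) = (1 - 4)*(D - 7) = -3*(-7 + D) = 21 - 3*D)
V = 14 (V = (21 - 3*2) - 1*1 = (21 - 6) - 1 = 15 - 1 = 14)
T(S) = 32 + 2*S (T(S) = 2*(14 + (S - 1*(-2))) = 2*(14 + (S + 2)) = 2*(14 + (2 + S)) = 2*(16 + S) = 32 + 2*S)
T(1 - 67) - 16491 = (32 + 2*(1 - 67)) - 16491 = (32 + 2*(-66)) - 16491 = (32 - 132) - 16491 = -100 - 16491 = -16591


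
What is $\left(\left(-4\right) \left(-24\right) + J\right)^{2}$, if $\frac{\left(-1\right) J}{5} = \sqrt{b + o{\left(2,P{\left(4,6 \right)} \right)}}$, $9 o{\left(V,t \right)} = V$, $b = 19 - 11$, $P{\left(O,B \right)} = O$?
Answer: $\frac{84794}{9} - 320 \sqrt{74} \approx 6668.8$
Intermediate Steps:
$b = 8$
$o{\left(V,t \right)} = \frac{V}{9}$
$J = - \frac{5 \sqrt{74}}{3}$ ($J = - 5 \sqrt{8 + \frac{1}{9} \cdot 2} = - 5 \sqrt{8 + \frac{2}{9}} = - 5 \sqrt{\frac{74}{9}} = - 5 \frac{\sqrt{74}}{3} = - \frac{5 \sqrt{74}}{3} \approx -14.337$)
$\left(\left(-4\right) \left(-24\right) + J\right)^{2} = \left(\left(-4\right) \left(-24\right) - \frac{5 \sqrt{74}}{3}\right)^{2} = \left(96 - \frac{5 \sqrt{74}}{3}\right)^{2}$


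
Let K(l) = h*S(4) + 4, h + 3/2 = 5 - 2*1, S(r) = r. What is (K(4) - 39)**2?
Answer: 841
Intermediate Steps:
h = 3/2 (h = -3/2 + (5 - 2*1) = -3/2 + (5 - 2) = -3/2 + 3 = 3/2 ≈ 1.5000)
K(l) = 10 (K(l) = (3/2)*4 + 4 = 6 + 4 = 10)
(K(4) - 39)**2 = (10 - 39)**2 = (-29)**2 = 841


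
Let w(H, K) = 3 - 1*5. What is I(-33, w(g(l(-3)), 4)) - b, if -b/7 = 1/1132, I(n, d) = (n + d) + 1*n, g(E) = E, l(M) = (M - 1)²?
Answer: -76969/1132 ≈ -67.994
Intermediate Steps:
l(M) = (-1 + M)²
w(H, K) = -2 (w(H, K) = 3 - 5 = -2)
I(n, d) = d + 2*n (I(n, d) = (d + n) + n = d + 2*n)
b = -7/1132 ≈ -0.0061837
I(-33, w(g(l(-3)), 4)) - b = (-2 + 2*(-33)) - 1*(-7/1132) = (-2 - 66) + 7/1132 = -68 + 7/1132 = -76969/1132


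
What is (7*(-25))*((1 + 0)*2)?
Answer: -350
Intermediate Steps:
(7*(-25))*((1 + 0)*2) = -175*2 = -350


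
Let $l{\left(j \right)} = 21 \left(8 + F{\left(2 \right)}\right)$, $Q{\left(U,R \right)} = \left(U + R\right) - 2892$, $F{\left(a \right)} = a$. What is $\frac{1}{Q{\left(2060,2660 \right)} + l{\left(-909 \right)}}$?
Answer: $\frac{1}{2038} \approx 0.00049068$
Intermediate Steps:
$Q{\left(U,R \right)} = -2892 + R + U$ ($Q{\left(U,R \right)} = \left(R + U\right) - 2892 = -2892 + R + U$)
$l{\left(j \right)} = 210$ ($l{\left(j \right)} = 21 \left(8 + 2\right) = 21 \cdot 10 = 210$)
$\frac{1}{Q{\left(2060,2660 \right)} + l{\left(-909 \right)}} = \frac{1}{\left(-2892 + 2660 + 2060\right) + 210} = \frac{1}{1828 + 210} = \frac{1}{2038}$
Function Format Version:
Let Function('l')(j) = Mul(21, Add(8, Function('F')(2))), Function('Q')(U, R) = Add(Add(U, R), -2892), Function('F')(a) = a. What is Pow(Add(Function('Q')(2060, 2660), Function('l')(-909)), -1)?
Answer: Rational(1, 2038) ≈ 0.00049068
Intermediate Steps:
Function('Q')(U, R) = Add(-2892, R, U) (Function('Q')(U, R) = Add(Add(R, U), -2892) = Add(-2892, R, U))
Function('l')(j) = 210 (Function('l')(j) = Mul(21, Add(8, 2)) = Mul(21, 10) = 210)
Pow(Add(Function('Q')(2060, 2660), Function('l')(-909)), -1) = Pow(Add(Add(-2892, 2660, 2060), 210), -1) = Pow(Add(1828, 210), -1) = Pow(2038, -1) = Rational(1, 2038)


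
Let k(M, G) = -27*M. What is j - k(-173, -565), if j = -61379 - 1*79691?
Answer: -145741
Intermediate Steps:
j = -141070 (j = -61379 - 79691 = -141070)
j - k(-173, -565) = -141070 - (-27)*(-173) = -141070 - 1*4671 = -141070 - 4671 = -145741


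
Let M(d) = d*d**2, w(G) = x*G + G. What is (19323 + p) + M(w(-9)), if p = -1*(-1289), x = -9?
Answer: 393860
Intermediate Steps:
p = 1289
w(G) = -8*G (w(G) = -9*G + G = -8*G)
M(d) = d**3
(19323 + p) + M(w(-9)) = (19323 + 1289) + (-8*(-9))**3 = 20612 + 72**3 = 20612 + 373248 = 393860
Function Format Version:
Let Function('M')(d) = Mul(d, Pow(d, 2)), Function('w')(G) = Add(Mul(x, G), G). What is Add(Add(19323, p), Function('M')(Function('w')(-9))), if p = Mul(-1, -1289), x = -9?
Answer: 393860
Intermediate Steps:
p = 1289
Function('w')(G) = Mul(-8, G) (Function('w')(G) = Add(Mul(-9, G), G) = Mul(-8, G))
Function('M')(d) = Pow(d, 3)
Add(Add(19323, p), Function('M')(Function('w')(-9))) = Add(Add(19323, 1289), Pow(Mul(-8, -9), 3)) = Add(20612, Pow(72, 3)) = Add(20612, 373248) = 393860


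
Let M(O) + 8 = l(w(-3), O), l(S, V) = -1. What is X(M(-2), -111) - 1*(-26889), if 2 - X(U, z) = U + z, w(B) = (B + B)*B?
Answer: 27011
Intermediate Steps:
w(B) = 2*B² (w(B) = (2*B)*B = 2*B²)
M(O) = -9 (M(O) = -8 - 1 = -9)
X(U, z) = 2 - U - z (X(U, z) = 2 - (U + z) = 2 + (-U - z) = 2 - U - z)
X(M(-2), -111) - 1*(-26889) = (2 - 1*(-9) - 1*(-111)) - 1*(-26889) = (2 + 9 + 111) + 26889 = 122 + 26889 = 27011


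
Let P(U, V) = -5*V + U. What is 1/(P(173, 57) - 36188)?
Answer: -1/36300 ≈ -2.7548e-5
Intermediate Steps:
P(U, V) = U - 5*V
1/(P(173, 57) - 36188) = 1/((173 - 5*57) - 36188) = 1/((173 - 285) - 36188) = 1/(-112 - 36188) = 1/(-36300) = -1/36300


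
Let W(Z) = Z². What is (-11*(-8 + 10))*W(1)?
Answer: -22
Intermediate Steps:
(-11*(-8 + 10))*W(1) = -11*(-8 + 10)*1² = -11*2*1 = -22*1 = -22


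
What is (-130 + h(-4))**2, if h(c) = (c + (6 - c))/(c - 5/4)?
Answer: 842724/49 ≈ 17198.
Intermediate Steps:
h(c) = 6/(-5/4 + c) (h(c) = 6/(c - 5*1/4) = 6/(c - 5/4) = 6/(-5/4 + c))
(-130 + h(-4))**2 = (-130 + 24/(-5 + 4*(-4)))**2 = (-130 + 24/(-5 - 16))**2 = (-130 + 24/(-21))**2 = (-130 + 24*(-1/21))**2 = (-130 - 8/7)**2 = (-918/7)**2 = 842724/49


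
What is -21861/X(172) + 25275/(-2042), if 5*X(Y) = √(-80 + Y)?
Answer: -25275/2042 - 109305*√23/46 ≈ -11408.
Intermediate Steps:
X(Y) = √(-80 + Y)/5
-21861/X(172) + 25275/(-2042) = -21861*5/√(-80 + 172) + 25275/(-2042) = -21861*5*√23/46 + 25275*(-1/2042) = -21861*5*√23/46 - 25275/2042 = -109305*√23/46 - 25275/2042 = -25275/2042 - 109305*√23/46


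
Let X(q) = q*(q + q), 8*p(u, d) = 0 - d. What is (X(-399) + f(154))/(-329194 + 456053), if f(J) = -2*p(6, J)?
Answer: 636881/253718 ≈ 2.5102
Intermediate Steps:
p(u, d) = -d/8 (p(u, d) = (0 - d)/8 = (-d)/8 = -d/8)
X(q) = 2*q**2 (X(q) = q*(2*q) = 2*q**2)
f(J) = J/4 (f(J) = -(-1)*J/4 = J/4)
(X(-399) + f(154))/(-329194 + 456053) = (2*(-399)**2 + (1/4)*154)/(-329194 + 456053) = (2*159201 + 77/2)/126859 = (318402 + 77/2)*(1/126859) = (636881/2)*(1/126859) = 636881/253718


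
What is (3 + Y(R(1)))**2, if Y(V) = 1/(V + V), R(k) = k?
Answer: 49/4 ≈ 12.250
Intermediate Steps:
Y(V) = 1/(2*V)
(3 + Y(R(1)))**2 = (3 + (1/2)/1)**2 = (3 + (1/2)*1)**2 = (3 + 1/2)**2 = (7/2)**2 = 49/4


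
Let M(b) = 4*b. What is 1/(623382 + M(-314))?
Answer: 1/622126 ≈ 1.6074e-6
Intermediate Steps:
1/(623382 + M(-314)) = 1/(623382 + 4*(-314)) = 1/(623382 - 1256) = 1/622126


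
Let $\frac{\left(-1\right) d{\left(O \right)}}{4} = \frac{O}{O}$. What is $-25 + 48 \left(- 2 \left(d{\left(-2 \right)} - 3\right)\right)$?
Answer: $647$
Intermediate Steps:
$d{\left(O \right)} = -4$ ($d{\left(O \right)} = - 4 \frac{O}{O} = \left(-4\right) 1 = -4$)
$-25 + 48 \left(- 2 \left(d{\left(-2 \right)} - 3\right)\right) = -25 + 48 \left(- 2 \left(-4 - 3\right)\right) = -25 + 48 \left(\left(-2\right) \left(-7\right)\right) = -25 + 48 \cdot 14 = -25 + 672 = 647$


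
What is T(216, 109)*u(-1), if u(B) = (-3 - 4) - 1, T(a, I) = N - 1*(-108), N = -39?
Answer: -552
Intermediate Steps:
T(a, I) = 69 (T(a, I) = -39 - 1*(-108) = -39 + 108 = 69)
u(B) = -8 (u(B) = -7 - 1 = -8)
T(216, 109)*u(-1) = 69*(-8) = -552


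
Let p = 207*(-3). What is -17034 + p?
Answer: -17655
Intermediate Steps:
p = -621
-17034 + p = -17034 - 621 = -17655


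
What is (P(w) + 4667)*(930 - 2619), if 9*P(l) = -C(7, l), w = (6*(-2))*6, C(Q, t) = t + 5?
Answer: -23685410/3 ≈ -7.8951e+6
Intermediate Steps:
C(Q, t) = 5 + t
w = -72 (w = -12*6 = -72)
P(l) = -5/9 - l/9 (P(l) = (-(5 + l))/9 = (-5 - l)/9 = -5/9 - l/9)
(P(w) + 4667)*(930 - 2619) = ((-5/9 - ⅑*(-72)) + 4667)*(930 - 2619) = ((-5/9 + 8) + 4667)*(-1689) = (67/9 + 4667)*(-1689) = (42070/9)*(-1689) = -23685410/3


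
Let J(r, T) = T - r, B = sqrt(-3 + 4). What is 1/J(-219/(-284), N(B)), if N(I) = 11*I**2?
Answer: 284/2905 ≈ 0.097762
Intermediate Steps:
B = 1 (B = sqrt(1) = 1)
1/J(-219/(-284), N(B)) = 1/(11*1**2 - (-219)/(-284)) = 1/(11*1 - (-219)*(-1)/284) = 1/(11 - 1*219/284) = 1/(11 - 219/284) = 1/(2905/284) = 284/2905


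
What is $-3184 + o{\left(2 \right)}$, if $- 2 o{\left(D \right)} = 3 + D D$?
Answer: $- \frac{6375}{2} \approx -3187.5$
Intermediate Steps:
$o{\left(D \right)} = - \frac{3}{2} - \frac{D^{2}}{2}$ ($o{\left(D \right)} = - \frac{3 + D D}{2} = - \frac{3 + D^{2}}{2} = - \frac{3}{2} - \frac{D^{2}}{2}$)
$-3184 + o{\left(2 \right)} = -3184 - \left(\frac{3}{2} + \frac{2^{2}}{2}\right) = -3184 - \frac{7}{2} = - \frac{6375}{2}$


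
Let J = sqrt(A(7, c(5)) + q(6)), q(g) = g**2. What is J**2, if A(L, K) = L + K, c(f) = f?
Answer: 48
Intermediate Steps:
A(L, K) = K + L
J = 4*sqrt(3) (J = sqrt((5 + 7) + 6**2) = sqrt(12 + 36) = sqrt(48) = 4*sqrt(3) ≈ 6.9282)
J**2 = (4*sqrt(3))**2 = 48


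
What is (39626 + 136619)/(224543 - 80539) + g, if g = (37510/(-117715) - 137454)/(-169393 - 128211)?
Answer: 425217119291059/252240681482972 ≈ 1.6858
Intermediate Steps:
g = 809021756/1751622743 (g = (37510*(-1/117715) - 137454)/(-297604) = (-7502/23543 - 137454)*(-1/297604) = -3236087024/23543*(-1/297604) = 809021756/1751622743 ≈ 0.46187)
(39626 + 136619)/(224543 - 80539) + g = (39626 + 136619)/(224543 - 80539) + 809021756/1751622743 = 176245/144004 + 809021756/1751622743 = 425217119291059/252240681482972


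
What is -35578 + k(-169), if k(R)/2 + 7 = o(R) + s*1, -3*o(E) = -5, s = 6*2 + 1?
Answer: -106688/3 ≈ -35563.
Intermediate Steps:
s = 13 (s = 12 + 1 = 13)
o(E) = 5/3 (o(E) = -⅓*(-5) = 5/3)
k(R) = 46/3 (k(R) = -14 + 2*(5/3 + 13*1) = -14 + 2*(5/3 + 13) = -14 + 2*(44/3) = -14 + 88/3 = 46/3)
-35578 + k(-169) = -35578 + 46/3 = -106688/3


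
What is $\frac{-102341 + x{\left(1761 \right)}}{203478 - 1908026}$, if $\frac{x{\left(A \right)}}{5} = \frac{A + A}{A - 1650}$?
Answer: $\frac{3780747}{63068276} \approx 0.059947$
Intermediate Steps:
$x{\left(A \right)} = \frac{10 A}{-1650 + A}$ ($x{\left(A \right)} = 5 \frac{A + A}{A - 1650} = 5 \frac{2 A}{-1650 + A} = \frac{10 A}{-1650 + A}$)
$\frac{-102341 + x{\left(1761 \right)}}{203478 - 1908026} = \frac{-102341 + 10 \cdot 1761 \frac{1}{-1650 + 1761}}{203478 - 1908026} = \frac{-102341 + 10 \cdot 1761 \cdot \frac{1}{111}}{-1704548} = \left(-102341 + 10 \cdot 1761 \cdot \frac{1}{111}\right) \left(- \frac{1}{1704548}\right) = \left(-102341 + \frac{5870}{37}\right) \left(- \frac{1}{1704548}\right) = \left(- \frac{3780747}{37}\right) \left(- \frac{1}{1704548}\right) = \frac{3780747}{63068276}$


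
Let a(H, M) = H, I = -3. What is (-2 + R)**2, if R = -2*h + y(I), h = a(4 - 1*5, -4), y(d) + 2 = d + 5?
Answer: 0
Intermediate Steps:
y(d) = 3 + d (y(d) = -2 + (d + 5) = -2 + (5 + d) = 3 + d)
h = -1 (h = 4 - 1*5 = 4 - 5 = -1)
R = 2 (R = -2*(-1) + (3 - 3) = 2 + 0 = 2)
(-2 + R)**2 = (-2 + 2)**2 = 0**2 = 0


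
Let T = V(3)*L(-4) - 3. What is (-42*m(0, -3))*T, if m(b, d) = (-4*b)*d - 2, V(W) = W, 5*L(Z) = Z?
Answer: -2268/5 ≈ -453.60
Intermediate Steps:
L(Z) = Z/5
m(b, d) = -2 - 4*b*d (m(b, d) = -4*b*d - 2 = -2 - 4*b*d)
T = -27/5 (T = 3*((⅕)*(-4)) - 3 = 3*(-⅘) - 3 = -12/5 - 3 = -27/5 ≈ -5.4000)
(-42*m(0, -3))*T = -42*(-2 - 4*0*(-3))*(-27/5) = -42*(-2 + 0)*(-27/5) = -42*(-2)*(-27/5) = 84*(-27/5) = -2268/5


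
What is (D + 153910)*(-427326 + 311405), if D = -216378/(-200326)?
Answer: -1787060800757999/100163 ≈ -1.7842e+10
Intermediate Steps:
D = 108189/100163 (D = -216378*(-1/200326) = 108189/100163 ≈ 1.0801)
(D + 153910)*(-427326 + 311405) = (108189/100163 + 153910)*(-427326 + 311405) = (15416195519/100163)*(-115921) = -1787060800757999/100163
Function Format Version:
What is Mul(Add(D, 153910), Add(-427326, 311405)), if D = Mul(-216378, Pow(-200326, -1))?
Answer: Rational(-1787060800757999, 100163) ≈ -1.7842e+10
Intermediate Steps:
D = Rational(108189, 100163) (D = Mul(-216378, Rational(-1, 200326)) = Rational(108189, 100163) ≈ 1.0801)
Mul(Add(D, 153910), Add(-427326, 311405)) = Mul(Add(Rational(108189, 100163), 153910), Add(-427326, 311405)) = Mul(Rational(15416195519, 100163), -115921) = Rational(-1787060800757999, 100163)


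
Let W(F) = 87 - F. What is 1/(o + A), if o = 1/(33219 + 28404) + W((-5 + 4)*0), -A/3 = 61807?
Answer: -61623/11420837081 ≈ -5.3957e-6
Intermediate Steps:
A = -185421 (A = -3*61807 = -185421)
o = 5361202/61623 (o = 1/(33219 + 28404) + (87 - (-5 + 4)*0) = 1/61623 + (87 - (-1)*0) = 1/61623 + (87 - 1*0) = 1/61623 + (87 + 0) = 1/61623 + 87 = 5361202/61623 ≈ 87.000)
1/(o + A) = 1/(5361202/61623 - 185421) = 1/(-11420837081/61623) = -61623/11420837081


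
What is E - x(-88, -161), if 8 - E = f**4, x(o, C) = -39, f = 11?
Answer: -14594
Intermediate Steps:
E = -14633 (E = 8 - 1*11**4 = 8 - 1*14641 = 8 - 14641 = -14633)
E - x(-88, -161) = -14633 - 1*(-39) = -14633 + 39 = -14594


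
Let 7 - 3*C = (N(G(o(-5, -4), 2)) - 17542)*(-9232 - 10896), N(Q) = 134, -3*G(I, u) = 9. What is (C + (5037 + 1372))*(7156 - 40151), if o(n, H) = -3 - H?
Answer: 11560424825050/3 ≈ 3.8535e+12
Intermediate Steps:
G(I, u) = -3 (G(I, u) = -⅓*9 = -3)
C = -350388217/3 (C = 7/3 - (134 - 17542)*(-9232 - 10896)/3 = 7/3 - (-17408)*(-20128)/3 = 7/3 - ⅓*350388224 = 7/3 - 350388224/3 = -350388217/3 ≈ -1.1680e+8)
(C + (5037 + 1372))*(7156 - 40151) = (-350388217/3 + (5037 + 1372))*(7156 - 40151) = (-350388217/3 + 6409)*(-32995) = -350368990/3*(-32995) = 11560424825050/3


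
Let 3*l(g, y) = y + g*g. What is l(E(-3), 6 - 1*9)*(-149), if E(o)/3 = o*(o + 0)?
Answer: -36058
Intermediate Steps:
E(o) = 3*o² (E(o) = 3*(o*(o + 0)) = 3*(o*o) = 3*o²)
l(g, y) = y/3 + g²/3 (l(g, y) = (y + g*g)/3 = (y + g²)/3 = y/3 + g²/3)
l(E(-3), 6 - 1*9)*(-149) = ((6 - 1*9)/3 + (3*(-3)²)²/3)*(-149) = ((6 - 9)/3 + (3*9)²/3)*(-149) = ((⅓)*(-3) + (⅓)*27²)*(-149) = (-1 + (⅓)*729)*(-149) = (-1 + 243)*(-149) = 242*(-149) = -36058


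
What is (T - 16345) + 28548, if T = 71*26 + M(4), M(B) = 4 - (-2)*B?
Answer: 14061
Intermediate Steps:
M(B) = 4 + 2*B
T = 1858 (T = 71*26 + (4 + 2*4) = 1846 + (4 + 8) = 1846 + 12 = 1858)
(T - 16345) + 28548 = (1858 - 16345) + 28548 = -14487 + 28548 = 14061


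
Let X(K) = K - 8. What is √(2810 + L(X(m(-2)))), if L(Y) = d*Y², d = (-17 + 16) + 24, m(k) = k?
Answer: √5110 ≈ 71.484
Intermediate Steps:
d = 23 (d = -1 + 24 = 23)
X(K) = -8 + K
L(Y) = 23*Y²
√(2810 + L(X(m(-2)))) = √(2810 + 23*(-8 - 2)²) = √(2810 + 23*(-10)²) = √(2810 + 23*100) = √(2810 + 2300) = √5110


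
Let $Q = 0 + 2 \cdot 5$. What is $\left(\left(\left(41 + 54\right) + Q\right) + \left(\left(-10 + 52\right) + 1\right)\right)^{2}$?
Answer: $21904$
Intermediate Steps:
$Q = 10$ ($Q = 0 + 10 = 10$)
$\left(\left(\left(41 + 54\right) + Q\right) + \left(\left(-10 + 52\right) + 1\right)\right)^{2} = \left(\left(\left(41 + 54\right) + 10\right) + \left(\left(-10 + 52\right) + 1\right)\right)^{2} = \left(\left(95 + 10\right) + \left(42 + 1\right)\right)^{2} = \left(105 + 43\right)^{2} = 148^{2} = 21904$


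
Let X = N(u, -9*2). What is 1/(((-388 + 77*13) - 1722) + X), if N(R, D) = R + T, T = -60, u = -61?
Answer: -1/1230 ≈ -0.00081301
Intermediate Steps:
N(R, D) = -60 + R (N(R, D) = R - 60 = -60 + R)
X = -121 (X = -60 - 61 = -121)
1/(((-388 + 77*13) - 1722) + X) = 1/(((-388 + 77*13) - 1722) - 121) = 1/(((-388 + 1001) - 1722) - 121) = 1/((613 - 1722) - 121) = 1/(-1109 - 121) = 1/(-1230) = -1/1230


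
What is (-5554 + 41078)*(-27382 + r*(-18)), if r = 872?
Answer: -1530302872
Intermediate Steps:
(-5554 + 41078)*(-27382 + r*(-18)) = (-5554 + 41078)*(-27382 + 872*(-18)) = 35524*(-27382 - 15696) = 35524*(-43078) = -1530302872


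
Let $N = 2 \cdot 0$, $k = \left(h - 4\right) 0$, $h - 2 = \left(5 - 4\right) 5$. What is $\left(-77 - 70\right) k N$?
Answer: $0$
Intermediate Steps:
$h = 7$ ($h = 2 + \left(5 - 4\right) 5 = 2 + 1 \cdot 5 = 2 + 5 = 7$)
$k = 0$ ($k = \left(7 - 4\right) 0 = 3 \cdot 0 = 0$)
$N = 0$
$\left(-77 - 70\right) k N = \left(-77 - 70\right) 0 \cdot 0 = \left(-147\right) 0 \cdot 0 = 0 \cdot 0 = 0$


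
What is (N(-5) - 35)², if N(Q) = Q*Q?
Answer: 100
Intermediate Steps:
N(Q) = Q²
(N(-5) - 35)² = ((-5)² - 35)² = (25 - 35)² = (-10)² = 100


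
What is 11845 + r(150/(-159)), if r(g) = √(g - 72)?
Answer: 11845 + I*√204898/53 ≈ 11845.0 + 8.5407*I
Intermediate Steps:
r(g) = √(-72 + g)
11845 + r(150/(-159)) = 11845 + √(-72 + 150/(-159)) = 11845 + √(-72 + 150*(-1/159)) = 11845 + √(-72 - 50/53) = 11845 + √(-3866/53) = 11845 + I*√204898/53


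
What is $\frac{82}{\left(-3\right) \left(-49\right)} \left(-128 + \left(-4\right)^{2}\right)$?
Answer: $- \frac{1312}{21} \approx -62.476$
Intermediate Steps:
$\frac{82}{\left(-3\right) \left(-49\right)} \left(-128 + \left(-4\right)^{2}\right) = \frac{82}{147} \left(-128 + 16\right) = 82 \cdot \frac{1}{147} \left(-112\right) = \frac{82}{147} \left(-112\right) = - \frac{1312}{21}$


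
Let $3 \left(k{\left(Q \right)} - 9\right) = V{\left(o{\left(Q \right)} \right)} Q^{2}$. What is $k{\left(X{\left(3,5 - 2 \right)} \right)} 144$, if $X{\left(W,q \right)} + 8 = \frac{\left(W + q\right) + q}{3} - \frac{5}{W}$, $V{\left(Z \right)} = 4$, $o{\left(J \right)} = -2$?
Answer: $\frac{29488}{3} \approx 9829.3$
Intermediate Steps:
$X{\left(W,q \right)} = -8 - \frac{5}{W} + \frac{W}{3} + \frac{2 q}{3}$ ($X{\left(W,q \right)} = -8 + \left(\frac{\left(W + q\right) + q}{3} - \frac{5}{W}\right) = -8 + \left(\left(W + 2 q\right) \frac{1}{3} - \frac{5}{W}\right) = -8 - \left(\frac{5}{W} - \frac{2 q}{3} - \frac{W}{3}\right) = -8 + \left(- \frac{5}{W} + \frac{W}{3} + \frac{2 q}{3}\right) = -8 - \frac{5}{W} + \frac{W}{3} + \frac{2 q}{3}$)
$k{\left(Q \right)} = 9 + \frac{4 Q^{2}}{3}$
$k{\left(X{\left(3,5 - 2 \right)} \right)} 144 = \left(9 + \frac{4 \left(\frac{-15 + 3 \left(-24 + 3 + 2 \left(5 - 2\right)\right)}{3 \cdot 3}\right)^{2}}{3}\right) 144 = \left(9 + \frac{4 \left(\frac{1}{3} \cdot \frac{1}{3} \left(-15 + 3 \left(-24 + 3 + 2 \left(5 - 2\right)\right)\right)\right)^{2}}{3}\right) 144 = \left(9 + \frac{4 \left(\frac{1}{3} \cdot \frac{1}{3} \left(-15 + 3 \left(-24 + 3 + 2 \cdot 3\right)\right)\right)^{2}}{3}\right) 144 = \left(9 + \frac{4 \left(\frac{1}{3} \cdot \frac{1}{3} \left(-15 + 3 \left(-24 + 3 + 6\right)\right)\right)^{2}}{3}\right) 144 = \left(9 + \frac{4 \left(\frac{1}{3} \cdot \frac{1}{3} \left(-15 + 3 \left(-15\right)\right)\right)^{2}}{3}\right) 144 = \left(9 + \frac{4 \left(\frac{1}{3} \cdot \frac{1}{3} \left(-15 - 45\right)\right)^{2}}{3}\right) 144 = \left(9 + \frac{4 \left(\frac{1}{3} \cdot \frac{1}{3} \left(-60\right)\right)^{2}}{3}\right) 144 = \left(9 + \frac{4 \left(- \frac{20}{3}\right)^{2}}{3}\right) 144 = \left(9 + \frac{4}{3} \cdot \frac{400}{9}\right) 144 = \left(9 + \frac{1600}{27}\right) 144 = \frac{1843}{27} \cdot 144 = \frac{29488}{3}$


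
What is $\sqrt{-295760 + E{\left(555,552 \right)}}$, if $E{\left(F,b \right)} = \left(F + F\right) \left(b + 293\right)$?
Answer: $\sqrt{642190} \approx 801.37$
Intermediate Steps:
$E{\left(F,b \right)} = 2 F \left(293 + b\right)$
$\sqrt{-295760 + E{\left(555,552 \right)}} = \sqrt{-295760 + 2 \cdot 555 \left(293 + 552\right)} = \sqrt{-295760 + 2 \cdot 555 \cdot 845} = \sqrt{-295760 + 937950} = \sqrt{642190}$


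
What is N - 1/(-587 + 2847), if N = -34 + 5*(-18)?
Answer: -280241/2260 ≈ -124.00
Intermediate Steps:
N = -124 (N = -34 - 90 = -124)
N - 1/(-587 + 2847) = -124 - 1/(-587 + 2847) = -124 - 1/2260 = -280241/2260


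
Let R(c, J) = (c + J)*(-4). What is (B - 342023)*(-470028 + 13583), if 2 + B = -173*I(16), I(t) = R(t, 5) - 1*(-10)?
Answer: 150272192235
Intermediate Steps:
R(c, J) = -4*J - 4*c (R(c, J) = (J + c)*(-4) = -4*J - 4*c)
I(t) = -10 - 4*t (I(t) = (-4*5 - 4*t) - 1*(-10) = (-20 - 4*t) + 10 = -10 - 4*t)
B = 12800 (B = -2 - 173*(-10 - 4*16) = -2 - 173*(-10 - 64) = -2 - 173*(-74) = -2 + 12802 = 12800)
(B - 342023)*(-470028 + 13583) = (12800 - 342023)*(-470028 + 13583) = -329223*(-456445) = 150272192235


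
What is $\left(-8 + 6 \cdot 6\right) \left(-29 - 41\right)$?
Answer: $-1960$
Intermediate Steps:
$\left(-8 + 6 \cdot 6\right) \left(-29 - 41\right) = \left(-8 + 36\right) \left(-70\right) = 28 \left(-70\right) = -1960$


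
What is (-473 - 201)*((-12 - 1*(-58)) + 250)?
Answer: -199504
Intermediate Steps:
(-473 - 201)*((-12 - 1*(-58)) + 250) = -674*((-12 + 58) + 250) = -674*(46 + 250) = -674*296 = -199504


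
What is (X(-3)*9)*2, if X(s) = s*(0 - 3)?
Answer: 162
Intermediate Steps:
X(s) = -3*s (X(s) = s*(-3) = -3*s)
(X(-3)*9)*2 = (-3*(-3)*9)*2 = (9*9)*2 = 81*2 = 162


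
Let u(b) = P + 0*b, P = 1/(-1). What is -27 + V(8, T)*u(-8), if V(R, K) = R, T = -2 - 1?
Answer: -35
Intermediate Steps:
P = -1
T = -3
u(b) = -1 (u(b) = -1 + 0*b = -1 + 0 = -1)
-27 + V(8, T)*u(-8) = -27 + 8*(-1) = -27 - 8 = -35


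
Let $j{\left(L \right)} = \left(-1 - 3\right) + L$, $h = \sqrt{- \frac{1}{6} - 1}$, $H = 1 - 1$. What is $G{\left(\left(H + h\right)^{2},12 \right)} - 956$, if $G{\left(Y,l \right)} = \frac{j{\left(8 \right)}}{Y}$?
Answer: $- \frac{6716}{7} \approx -959.43$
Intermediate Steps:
$H = 0$ ($H = 1 - 1 = 0$)
$h = \frac{i \sqrt{42}}{6}$ ($h = \sqrt{\left(-1\right) \frac{1}{6} - 1} = \sqrt{- \frac{1}{6} - 1} = \sqrt{- \frac{7}{6}} = \frac{i \sqrt{42}}{6} \approx 1.0801 i$)
$j{\left(L \right)} = -4 + L$
$G{\left(Y,l \right)} = \frac{4}{Y}$ ($G{\left(Y,l \right)} = \frac{-4 + 8}{Y} = \frac{4}{Y}$)
$G{\left(\left(H + h\right)^{2},12 \right)} - 956 = \frac{4}{\left(0 + \frac{i \sqrt{42}}{6}\right)^{2}} - 956 = \frac{4}{\left(\frac{i \sqrt{42}}{6}\right)^{2}} - 956 = \frac{4}{- \frac{7}{6}} - 956 = 4 \left(- \frac{6}{7}\right) - 956 = - \frac{24}{7} - 956 = - \frac{6716}{7}$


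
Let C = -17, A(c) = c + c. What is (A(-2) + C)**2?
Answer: 441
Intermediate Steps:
A(c) = 2*c
(A(-2) + C)**2 = (2*(-2) - 17)**2 = (-4 - 17)**2 = (-21)**2 = 441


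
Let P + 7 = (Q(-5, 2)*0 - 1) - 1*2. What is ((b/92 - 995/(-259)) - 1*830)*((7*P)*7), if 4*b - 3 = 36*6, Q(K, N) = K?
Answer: 2754012765/6808 ≈ 4.0453e+5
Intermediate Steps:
b = 219/4 (b = ¾ + (36*6)/4 = ¾ + (¼)*216 = ¾ + 54 = 219/4 ≈ 54.750)
P = -10 (P = -7 + ((-5*0 - 1) - 1*2) = -7 + ((0 - 1) - 2) = -7 + (-1 - 2) = -7 - 3 = -10)
((b/92 - 995/(-259)) - 1*830)*((7*P)*7) = (((219/4)/92 - 995/(-259)) - 1*830)*((7*(-10))*7) = (((219/4)*(1/92) - 995*(-1/259)) - 830)*(-70*7) = ((219/368 + 995/259) - 830)*(-490) = (422881/95312 - 830)*(-490) = -78686079/95312*(-490) = 2754012765/6808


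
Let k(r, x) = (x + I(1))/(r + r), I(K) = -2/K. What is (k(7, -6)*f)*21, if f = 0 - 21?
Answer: 252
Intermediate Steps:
k(r, x) = (-2 + x)/(2*r) (k(r, x) = (x - 2/1)/(r + r) = (x - 2*1)/((2*r)) = (x - 2)*(1/(2*r)) = (-2 + x)*(1/(2*r)) = (-2 + x)/(2*r))
f = -21
(k(7, -6)*f)*21 = (((1/2)*(-2 - 6)/7)*(-21))*21 = (((1/2)*(1/7)*(-8))*(-21))*21 = -4/7*(-21)*21 = 12*21 = 252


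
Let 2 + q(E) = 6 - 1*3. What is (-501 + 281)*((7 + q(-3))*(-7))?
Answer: 12320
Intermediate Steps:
q(E) = 1 (q(E) = -2 + (6 - 1*3) = -2 + (6 - 3) = -2 + 3 = 1)
(-501 + 281)*((7 + q(-3))*(-7)) = (-501 + 281)*((7 + 1)*(-7)) = -1760*(-7) = -220*(-56) = 12320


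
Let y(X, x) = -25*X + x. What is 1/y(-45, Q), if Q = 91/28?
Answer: 4/4513 ≈ 0.00088633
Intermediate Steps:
Q = 13/4 (Q = 91*(1/28) = 13/4 ≈ 3.2500)
y(X, x) = x - 25*X
1/y(-45, Q) = 1/(13/4 - 25*(-45)) = 1/(13/4 + 1125) = 1/(4513/4) = 4/4513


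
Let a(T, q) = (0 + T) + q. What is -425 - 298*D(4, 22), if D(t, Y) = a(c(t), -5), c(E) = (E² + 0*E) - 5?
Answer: -2213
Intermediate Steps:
c(E) = -5 + E² (c(E) = (E² + 0) - 5 = E² - 5 = -5 + E²)
a(T, q) = T + q
D(t, Y) = -10 + t² (D(t, Y) = (-5 + t²) - 5 = -10 + t²)
-425 - 298*D(4, 22) = -425 - 298*(-10 + 4²) = -425 - 298*(-10 + 16) = -425 - 298*6 = -425 - 1788 = -2213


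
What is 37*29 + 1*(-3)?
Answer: 1070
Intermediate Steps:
37*29 + 1*(-3) = 1073 - 3 = 1070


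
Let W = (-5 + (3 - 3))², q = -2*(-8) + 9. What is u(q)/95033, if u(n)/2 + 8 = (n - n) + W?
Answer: 34/95033 ≈ 0.00035777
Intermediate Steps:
q = 25 (q = 16 + 9 = 25)
W = 25 (W = (-5 + 0)² = (-5)² = 25)
u(n) = 34 (u(n) = -16 + 2*((n - n) + 25) = -16 + 2*(0 + 25) = -16 + 2*25 = -16 + 50 = 34)
u(q)/95033 = 34/95033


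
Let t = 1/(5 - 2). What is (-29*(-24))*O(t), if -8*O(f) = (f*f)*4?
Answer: -116/3 ≈ -38.667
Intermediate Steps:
t = ⅓ (t = 1/3 = ⅓ ≈ 0.33333)
O(f) = -f²/2 (O(f) = -f*f*4/8 = -f²*4/8 = -f²/2)
(-29*(-24))*O(t) = (-29*(-24))*(-(⅓)²/2) = 696*(-½*⅑) = 696*(-1/18) = -116/3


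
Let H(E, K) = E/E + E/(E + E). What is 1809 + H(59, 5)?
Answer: 3621/2 ≈ 1810.5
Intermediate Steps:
H(E, K) = 3/2 (H(E, K) = 1 + E/((2*E)) = 1 + E*(1/(2*E)) = 1 + 1/2 = 3/2)
1809 + H(59, 5) = 1809 + 3/2 = 3621/2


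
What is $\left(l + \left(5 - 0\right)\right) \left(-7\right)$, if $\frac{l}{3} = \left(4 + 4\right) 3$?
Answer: $-539$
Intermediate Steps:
$l = 72$ ($l = 3 \left(4 + 4\right) 3 = 3 \cdot 8 \cdot 3 = 3 \cdot 24 = 72$)
$\left(l + \left(5 - 0\right)\right) \left(-7\right) = \left(72 + \left(5 - 0\right)\right) \left(-7\right) = \left(72 + \left(5 + 0\right)\right) \left(-7\right) = \left(72 + 5\right) \left(-7\right) = 77 \left(-7\right) = -539$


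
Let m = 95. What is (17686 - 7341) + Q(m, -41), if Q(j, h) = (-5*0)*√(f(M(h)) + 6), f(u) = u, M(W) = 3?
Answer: 10345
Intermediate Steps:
Q(j, h) = 0 (Q(j, h) = (-5*0)*√(3 + 6) = 0*√9 = 0*3 = 0)
(17686 - 7341) + Q(m, -41) = (17686 - 7341) + 0 = 10345 + 0 = 10345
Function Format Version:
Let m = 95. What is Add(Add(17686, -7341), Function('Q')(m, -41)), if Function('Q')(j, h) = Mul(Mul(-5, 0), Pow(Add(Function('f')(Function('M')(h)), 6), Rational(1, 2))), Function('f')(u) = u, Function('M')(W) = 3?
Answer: 10345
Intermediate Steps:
Function('Q')(j, h) = 0 (Function('Q')(j, h) = Mul(Mul(-5, 0), Pow(Add(3, 6), Rational(1, 2))) = Mul(0, Pow(9, Rational(1, 2))) = Mul(0, 3) = 0)
Add(Add(17686, -7341), Function('Q')(m, -41)) = Add(Add(17686, -7341), 0) = Add(10345, 0) = 10345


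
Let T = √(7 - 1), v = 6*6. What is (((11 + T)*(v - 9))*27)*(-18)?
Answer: -144342 - 13122*√6 ≈ -1.7648e+5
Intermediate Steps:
v = 36
T = √6 ≈ 2.4495
(((11 + T)*(v - 9))*27)*(-18) = (((11 + √6)*(36 - 9))*27)*(-18) = (((11 + √6)*27)*27)*(-18) = ((297 + 27*√6)*27)*(-18) = (8019 + 729*√6)*(-18) = -144342 - 13122*√6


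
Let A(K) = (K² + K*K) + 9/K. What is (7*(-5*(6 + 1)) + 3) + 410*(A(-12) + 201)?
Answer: 399881/2 ≈ 1.9994e+5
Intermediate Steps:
A(K) = 2*K² + 9/K (A(K) = (K² + K²) + 9/K = 2*K² + 9/K)
(7*(-5*(6 + 1)) + 3) + 410*(A(-12) + 201) = (7*(-5*(6 + 1)) + 3) + 410*((9 + 2*(-12)³)/(-12) + 201) = (7*(-5*7) + 3) + 410*(-(9 + 2*(-1728))/12 + 201) = (7*(-35) + 3) + 410*(-(9 - 3456)/12 + 201) = (-245 + 3) + 410*(-1/12*(-3447) + 201) = -242 + 410*(1149/4 + 201) = -242 + 410*(1953/4) = -242 + 400365/2 = 399881/2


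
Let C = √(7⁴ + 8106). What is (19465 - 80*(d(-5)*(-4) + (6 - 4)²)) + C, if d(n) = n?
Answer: 17545 + √10507 ≈ 17648.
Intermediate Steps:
C = √10507 (C = √(2401 + 8106) = √10507 ≈ 102.50)
(19465 - 80*(d(-5)*(-4) + (6 - 4)²)) + C = (19465 - 80*(-5*(-4) + (6 - 4)²)) + √10507 = (19465 - 80*(20 + 2²)) + √10507 = (19465 - 80*(20 + 4)) + √10507 = (19465 - 80*24) + √10507 = (19465 - 1*1920) + √10507 = (19465 - 1920) + √10507 = 17545 + √10507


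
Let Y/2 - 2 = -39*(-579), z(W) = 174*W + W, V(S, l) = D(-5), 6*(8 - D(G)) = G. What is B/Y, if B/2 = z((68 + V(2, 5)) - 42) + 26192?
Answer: 193727/135498 ≈ 1.4297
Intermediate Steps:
D(G) = 8 - G/6
V(S, l) = 53/6 (V(S, l) = 8 - 1/6*(-5) = 8 + 5/6 = 53/6)
z(W) = 175*W
B = 193727/3 (B = 2*(175*((68 + 53/6) - 42) + 26192) = 2*(175*(461/6 - 42) + 26192) = 2*(175*(209/6) + 26192) = 2*(36575/6 + 26192) = 2*(193727/6) = 193727/3 ≈ 64576.)
Y = 45166 (Y = 4 + 2*(-39*(-579)) = 4 + 2*22581 = 4 + 45162 = 45166)
B/Y = (193727/3)/45166 = (193727/3)*(1/45166) = 193727/135498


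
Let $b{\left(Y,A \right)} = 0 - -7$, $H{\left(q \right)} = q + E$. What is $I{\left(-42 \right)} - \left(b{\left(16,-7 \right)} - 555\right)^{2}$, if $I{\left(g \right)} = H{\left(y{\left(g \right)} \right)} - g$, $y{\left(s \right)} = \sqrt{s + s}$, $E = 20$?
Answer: $-300242 + 2 i \sqrt{21} \approx -3.0024 \cdot 10^{5} + 9.1651 i$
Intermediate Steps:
$y{\left(s \right)} = \sqrt{2} \sqrt{s}$ ($y{\left(s \right)} = \sqrt{2 s} = \sqrt{2} \sqrt{s}$)
$H{\left(q \right)} = 20 + q$ ($H{\left(q \right)} = q + 20 = 20 + q$)
$b{\left(Y,A \right)} = 7$ ($b{\left(Y,A \right)} = 0 + 7 = 7$)
$I{\left(g \right)} = 20 - g + \sqrt{2} \sqrt{g}$ ($I{\left(g \right)} = \left(20 + \sqrt{2} \sqrt{g}\right) - g = 20 - g + \sqrt{2} \sqrt{g}$)
$I{\left(-42 \right)} - \left(b{\left(16,-7 \right)} - 555\right)^{2} = \left(20 - -42 + \sqrt{2} \sqrt{-42}\right) - \left(7 - 555\right)^{2} = \left(20 + 42 + \sqrt{2} i \sqrt{42}\right) - \left(-548\right)^{2} = \left(20 + 42 + 2 i \sqrt{21}\right) - 300304 = \left(62 + 2 i \sqrt{21}\right) - 300304 = -300242 + 2 i \sqrt{21}$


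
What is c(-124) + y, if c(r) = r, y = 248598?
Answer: 248474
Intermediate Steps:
c(-124) + y = -124 + 248598 = 248474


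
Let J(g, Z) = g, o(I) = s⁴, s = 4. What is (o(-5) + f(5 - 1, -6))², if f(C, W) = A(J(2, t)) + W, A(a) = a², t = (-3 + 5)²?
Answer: 64516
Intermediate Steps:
t = 4 (t = 2² = 4)
o(I) = 256 (o(I) = 4⁴ = 256)
f(C, W) = 4 + W (f(C, W) = 2² + W = 4 + W)
(o(-5) + f(5 - 1, -6))² = (256 + (4 - 6))² = (256 - 2)² = 254² = 64516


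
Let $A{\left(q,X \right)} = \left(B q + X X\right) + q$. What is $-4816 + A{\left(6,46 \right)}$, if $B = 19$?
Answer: $-2580$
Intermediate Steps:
$A{\left(q,X \right)} = X^{2} + 20 q$ ($A{\left(q,X \right)} = \left(19 q + X X\right) + q = \left(19 q + X^{2}\right) + q = \left(X^{2} + 19 q\right) + q = X^{2} + 20 q$)
$-4816 + A{\left(6,46 \right)} = -4816 + \left(46^{2} + 20 \cdot 6\right) = -4816 + \left(2116 + 120\right) = -4816 + 2236 = -2580$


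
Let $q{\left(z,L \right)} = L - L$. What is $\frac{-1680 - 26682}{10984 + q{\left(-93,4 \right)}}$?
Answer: $- \frac{14181}{5492} \approx -2.5821$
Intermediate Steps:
$q{\left(z,L \right)} = 0$
$\frac{-1680 - 26682}{10984 + q{\left(-93,4 \right)}} = \frac{-1680 - 26682}{10984 + 0} = - \frac{28362}{10984} = \left(-28362\right) \frac{1}{10984} = - \frac{14181}{5492}$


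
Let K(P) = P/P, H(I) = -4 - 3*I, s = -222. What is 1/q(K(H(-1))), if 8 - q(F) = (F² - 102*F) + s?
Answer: 1/331 ≈ 0.0030211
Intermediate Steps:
H(I) = -4 - 3*I
K(P) = 1
q(F) = 230 - F² + 102*F (q(F) = 8 - ((F² - 102*F) - 222) = 8 - (-222 + F² - 102*F) = 8 + (222 - F² + 102*F) = 230 - F² + 102*F)
1/q(K(H(-1))) = 1/(230 - 1*1² + 102*1) = 1/(230 - 1*1 + 102) = 1/(230 - 1 + 102) = 1/331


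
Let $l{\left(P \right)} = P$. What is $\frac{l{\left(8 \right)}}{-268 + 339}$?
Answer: $\frac{8}{71} \approx 0.11268$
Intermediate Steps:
$\frac{l{\left(8 \right)}}{-268 + 339} = \frac{8}{-268 + 339} = \frac{8}{71}$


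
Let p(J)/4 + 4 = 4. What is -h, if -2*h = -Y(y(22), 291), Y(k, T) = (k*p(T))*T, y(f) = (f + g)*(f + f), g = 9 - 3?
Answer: 0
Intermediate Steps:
p(J) = 0 (p(J) = -16 + 4*4 = -16 + 16 = 0)
g = 6
y(f) = 2*f*(6 + f) (y(f) = (f + 6)*(f + f) = (6 + f)*(2*f) = 2*f*(6 + f))
Y(k, T) = 0 (Y(k, T) = (k*0)*T = 0*T = 0)
h = 0 (h = -(-1)*0/2 = -½*0 = 0)
-h = -1*0 = 0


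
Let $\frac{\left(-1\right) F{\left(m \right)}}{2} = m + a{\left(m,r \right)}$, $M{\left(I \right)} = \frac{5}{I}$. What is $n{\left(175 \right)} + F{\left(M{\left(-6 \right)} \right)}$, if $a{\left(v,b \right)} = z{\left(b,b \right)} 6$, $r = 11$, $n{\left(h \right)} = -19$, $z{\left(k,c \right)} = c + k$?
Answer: $- \frac{844}{3} \approx -281.33$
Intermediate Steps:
$a{\left(v,b \right)} = 12 b$ ($a{\left(v,b \right)} = \left(b + b\right) 6 = 2 b 6 = 12 b$)
$F{\left(m \right)} = -264 - 2 m$ ($F{\left(m \right)} = - 2 \left(m + 12 \cdot 11\right) = - 2 \left(m + 132\right) = - 2 \left(132 + m\right) = -264 - 2 m$)
$n{\left(175 \right)} + F{\left(M{\left(-6 \right)} \right)} = -19 - \left(264 + 2 \frac{5}{-6}\right) = -19 - \left(264 + 2 \cdot 5 \left(- \frac{1}{6}\right)\right) = -19 - \frac{787}{3} = - \frac{844}{3}$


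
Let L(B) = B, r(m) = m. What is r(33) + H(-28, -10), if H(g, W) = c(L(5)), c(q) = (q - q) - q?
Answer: 28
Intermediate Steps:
c(q) = -q (c(q) = 0 - q = -q)
H(g, W) = -5 (H(g, W) = -1*5 = -5)
r(33) + H(-28, -10) = 33 - 5 = 28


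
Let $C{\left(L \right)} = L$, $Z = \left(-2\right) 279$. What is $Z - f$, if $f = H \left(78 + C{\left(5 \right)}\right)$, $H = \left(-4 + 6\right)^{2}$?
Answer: $-890$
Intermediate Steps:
$Z = -558$
$H = 4$ ($H = 2^{2} = 4$)
$f = 332$ ($f = 4 \left(78 + 5\right) = 4 \cdot 83 = 332$)
$Z - f = -558 - 332 = -890$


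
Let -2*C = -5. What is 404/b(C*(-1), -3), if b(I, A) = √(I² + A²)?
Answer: 808*√61/61 ≈ 103.45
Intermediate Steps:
C = 5/2 (C = -½*(-5) = 5/2 ≈ 2.5000)
b(I, A) = √(A² + I²)
404/b(C*(-1), -3) = 404/(√((-3)² + ((5/2)*(-1))²)) = 404/(√(9 + (-5/2)²)) = 404/(√(9 + 25/4)) = 404/(√(61/4)) = 404/((√61/2)) = 404*(2*√61/61) = 808*√61/61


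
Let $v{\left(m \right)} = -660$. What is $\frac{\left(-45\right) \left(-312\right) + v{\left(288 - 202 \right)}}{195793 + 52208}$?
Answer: $\frac{4460}{82667} \approx 0.053951$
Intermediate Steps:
$\frac{\left(-45\right) \left(-312\right) + v{\left(288 - 202 \right)}}{195793 + 52208} = \frac{\left(-45\right) \left(-312\right) - 660}{195793 + 52208} = \frac{14040 - 660}{248001} = 13380 \cdot \frac{1}{248001} = \frac{4460}{82667}$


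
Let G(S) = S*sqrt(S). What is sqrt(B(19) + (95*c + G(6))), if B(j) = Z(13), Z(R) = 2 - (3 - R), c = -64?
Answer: sqrt(-6068 + 6*sqrt(6)) ≈ 77.803*I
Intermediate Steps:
G(S) = S**(3/2)
Z(R) = -1 + R (Z(R) = 2 + (-3 + R) = -1 + R)
B(j) = 12 (B(j) = -1 + 13 = 12)
sqrt(B(19) + (95*c + G(6))) = sqrt(12 + (95*(-64) + 6**(3/2))) = sqrt(12 + (-6080 + 6*sqrt(6))) = sqrt(-6068 + 6*sqrt(6))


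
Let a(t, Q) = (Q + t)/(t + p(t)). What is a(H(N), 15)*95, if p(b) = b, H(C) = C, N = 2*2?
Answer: 1805/8 ≈ 225.63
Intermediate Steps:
N = 4
a(t, Q) = (Q + t)/(2*t) (a(t, Q) = (Q + t)/(t + t) = (Q + t)/((2*t)) = (Q + t)*(1/(2*t)) = (Q + t)/(2*t))
a(H(N), 15)*95 = ((½)*(15 + 4)/4)*95 = ((½)*(¼)*19)*95 = (19/8)*95 = 1805/8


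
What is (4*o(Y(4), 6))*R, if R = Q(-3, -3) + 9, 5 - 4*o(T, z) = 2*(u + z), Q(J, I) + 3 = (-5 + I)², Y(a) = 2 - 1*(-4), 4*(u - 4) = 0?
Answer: -1050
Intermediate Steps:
u = 4 (u = 4 + (¼)*0 = 4 + 0 = 4)
Y(a) = 6 (Y(a) = 2 + 4 = 6)
Q(J, I) = -3 + (-5 + I)²
o(T, z) = -¾ - z/2 (o(T, z) = 5/4 - (4 + z)/2 = 5/4 - (8 + 2*z)/4 = 5/4 + (-2 - z/2) = -¾ - z/2)
R = 70 (R = (-3 + (-5 - 3)²) + 9 = (-3 + (-8)²) + 9 = (-3 + 64) + 9 = 61 + 9 = 70)
(4*o(Y(4), 6))*R = (4*(-¾ - ½*6))*70 = (4*(-¾ - 3))*70 = (4*(-15/4))*70 = -15*70 = -1050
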